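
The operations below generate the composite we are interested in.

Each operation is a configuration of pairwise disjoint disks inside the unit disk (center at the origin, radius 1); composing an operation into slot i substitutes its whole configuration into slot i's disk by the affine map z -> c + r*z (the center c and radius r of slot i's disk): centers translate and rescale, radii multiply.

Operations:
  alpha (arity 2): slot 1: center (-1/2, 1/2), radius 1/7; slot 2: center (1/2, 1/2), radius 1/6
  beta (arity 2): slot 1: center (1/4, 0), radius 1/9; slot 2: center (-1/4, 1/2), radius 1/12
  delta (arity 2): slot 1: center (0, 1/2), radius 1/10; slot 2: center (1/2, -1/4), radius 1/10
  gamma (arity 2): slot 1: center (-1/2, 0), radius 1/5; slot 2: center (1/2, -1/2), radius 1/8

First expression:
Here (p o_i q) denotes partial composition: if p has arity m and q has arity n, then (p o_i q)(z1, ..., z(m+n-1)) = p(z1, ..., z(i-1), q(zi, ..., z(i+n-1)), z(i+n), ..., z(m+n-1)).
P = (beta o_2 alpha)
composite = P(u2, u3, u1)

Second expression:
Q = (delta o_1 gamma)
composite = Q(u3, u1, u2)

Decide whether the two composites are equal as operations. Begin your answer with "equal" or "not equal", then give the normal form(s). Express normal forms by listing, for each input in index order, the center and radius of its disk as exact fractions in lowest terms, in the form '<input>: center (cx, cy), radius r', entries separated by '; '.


not equal — first u1: center (-5/24, 13/24), radius 1/72; u2: center (1/4, 0), radius 1/9; u3: center (-7/24, 13/24), radius 1/84, second u1: center (1/20, 9/20), radius 1/80; u2: center (1/2, -1/4), radius 1/10; u3: center (-1/20, 1/2), radius 1/50

Reducing the first expression gives u1: center (-5/24, 13/24), radius 1/72; u2: center (1/4, 0), radius 1/9; u3: center (-7/24, 13/24), radius 1/84
Reducing the second expression gives u1: center (1/20, 9/20), radius 1/80; u2: center (1/2, -1/4), radius 1/10; u3: center (-1/20, 1/2), radius 1/50
The forms do not match — not equal.


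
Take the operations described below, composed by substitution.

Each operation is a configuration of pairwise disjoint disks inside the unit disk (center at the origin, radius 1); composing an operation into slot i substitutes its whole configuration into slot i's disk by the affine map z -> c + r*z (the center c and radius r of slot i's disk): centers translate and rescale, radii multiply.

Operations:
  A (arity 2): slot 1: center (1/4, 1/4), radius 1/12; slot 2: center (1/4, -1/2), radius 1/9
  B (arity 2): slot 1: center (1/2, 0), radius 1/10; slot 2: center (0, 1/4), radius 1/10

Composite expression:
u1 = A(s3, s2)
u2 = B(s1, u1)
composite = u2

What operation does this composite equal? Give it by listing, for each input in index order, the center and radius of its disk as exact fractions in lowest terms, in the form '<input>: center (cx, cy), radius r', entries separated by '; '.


s1: center (1/2, 0), radius 1/10; s2: center (1/40, 1/5), radius 1/90; s3: center (1/40, 11/40), radius 1/120


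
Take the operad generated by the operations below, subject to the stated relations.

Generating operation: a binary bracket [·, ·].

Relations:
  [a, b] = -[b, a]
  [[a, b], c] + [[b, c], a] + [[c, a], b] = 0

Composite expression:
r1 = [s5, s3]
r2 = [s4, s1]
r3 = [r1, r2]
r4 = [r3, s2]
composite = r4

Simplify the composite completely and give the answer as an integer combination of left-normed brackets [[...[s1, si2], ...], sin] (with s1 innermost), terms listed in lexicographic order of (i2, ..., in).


-[[[[s1, s4], s3], s5], s2] + [[[[s1, s4], s5], s3], s2]

Expand each bracket as ab - ba; the s1-initial words give the coefficients.
Composite bracket: [[[s5, s3], [s4, s1]], s2]
The bracket unfolds into 16 signed words via [a, b] = ab - ba (2^4 = 16).
Only words starting with s1 matter:
  from s1s4s3s5s2, sign -1: term -[[[[s1, s4], s3], s5], s2]
  from s1s4s5s3s2, sign +1: term +[[[[s1, s4], s5], s3], s2]


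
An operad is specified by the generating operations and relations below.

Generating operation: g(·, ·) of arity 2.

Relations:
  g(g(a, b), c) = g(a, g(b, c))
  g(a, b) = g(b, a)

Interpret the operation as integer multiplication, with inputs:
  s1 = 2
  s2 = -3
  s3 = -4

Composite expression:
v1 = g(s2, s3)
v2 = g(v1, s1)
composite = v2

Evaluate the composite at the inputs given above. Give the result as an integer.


24

g(s2, s3) = 12
g(g(s2, s3), s1) = 24


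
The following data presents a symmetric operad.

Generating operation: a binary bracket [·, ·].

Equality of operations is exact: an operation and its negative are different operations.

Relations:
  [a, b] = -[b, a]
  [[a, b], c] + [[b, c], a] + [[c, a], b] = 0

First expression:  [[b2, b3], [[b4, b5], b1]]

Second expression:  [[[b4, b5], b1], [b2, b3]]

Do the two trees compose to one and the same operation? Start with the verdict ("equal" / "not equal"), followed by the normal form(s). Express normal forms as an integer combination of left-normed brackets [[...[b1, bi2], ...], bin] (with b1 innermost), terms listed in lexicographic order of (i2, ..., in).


not equal: they reduce to [[[[b1, b4], b5], b2], b3] - [[[[b1, b4], b5], b3], b2] - [[[[b1, b5], b4], b2], b3] + [[[[b1, b5], b4], b3], b2] and -[[[[b1, b4], b5], b2], b3] + [[[[b1, b4], b5], b3], b2] + [[[[b1, b5], b4], b2], b3] - [[[[b1, b5], b4], b3], b2]

The first composite normalizes to [[[[b1, b4], b5], b2], b3] - [[[[b1, b4], b5], b3], b2] - [[[[b1, b5], b4], b2], b3] + [[[[b1, b5], b4], b3], b2]
The second composite normalizes to -[[[[b1, b4], b5], b2], b3] + [[[[b1, b4], b5], b3], b2] + [[[[b1, b5], b4], b2], b3] - [[[[b1, b5], b4], b3], b2]
No match — not equal.


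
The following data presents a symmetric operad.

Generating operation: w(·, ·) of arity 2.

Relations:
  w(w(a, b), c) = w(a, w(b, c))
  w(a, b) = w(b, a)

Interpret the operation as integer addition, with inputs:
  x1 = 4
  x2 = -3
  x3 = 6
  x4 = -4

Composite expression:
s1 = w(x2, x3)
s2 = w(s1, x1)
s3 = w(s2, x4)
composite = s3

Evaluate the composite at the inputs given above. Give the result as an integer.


3


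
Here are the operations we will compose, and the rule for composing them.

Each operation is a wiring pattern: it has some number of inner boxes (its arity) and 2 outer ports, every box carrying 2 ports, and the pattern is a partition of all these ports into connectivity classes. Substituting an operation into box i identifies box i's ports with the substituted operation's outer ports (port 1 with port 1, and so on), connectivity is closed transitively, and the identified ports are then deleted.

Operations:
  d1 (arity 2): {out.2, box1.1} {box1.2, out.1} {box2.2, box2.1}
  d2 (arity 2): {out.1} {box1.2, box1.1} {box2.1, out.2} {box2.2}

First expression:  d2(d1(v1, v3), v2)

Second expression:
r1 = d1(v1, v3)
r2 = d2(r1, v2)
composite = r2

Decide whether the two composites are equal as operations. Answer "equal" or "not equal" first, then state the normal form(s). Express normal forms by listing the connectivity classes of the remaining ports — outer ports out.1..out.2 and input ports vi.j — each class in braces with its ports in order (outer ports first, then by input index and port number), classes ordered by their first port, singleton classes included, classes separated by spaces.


equal — both sides give {out.1} {out.2, v2.1} {v1.1, v1.2} {v2.2} {v3.1, v3.2}

The first composite normalizes to {out.1} {out.2, v2.1} {v1.1, v1.2} {v2.2} {v3.1, v3.2}
The second composite normalizes to {out.1} {out.2, v2.1} {v1.1, v1.2} {v2.2} {v3.1, v3.2}
The normal forms match — equal.


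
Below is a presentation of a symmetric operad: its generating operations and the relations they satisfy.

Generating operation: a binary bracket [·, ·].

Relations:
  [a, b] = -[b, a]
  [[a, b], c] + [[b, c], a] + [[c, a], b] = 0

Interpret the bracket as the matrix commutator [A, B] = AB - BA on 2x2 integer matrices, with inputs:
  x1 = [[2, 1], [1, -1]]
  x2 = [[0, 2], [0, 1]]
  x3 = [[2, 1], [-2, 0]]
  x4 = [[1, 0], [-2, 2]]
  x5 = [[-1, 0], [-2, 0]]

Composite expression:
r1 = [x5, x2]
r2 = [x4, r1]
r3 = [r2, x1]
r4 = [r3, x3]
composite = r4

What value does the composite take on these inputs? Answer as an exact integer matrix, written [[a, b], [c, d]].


[[62, 60], [-4, -62]]

[x5, x2] = [[4, -2], [2, -4]]
[x4, [x5, x2]] = [[-4, 2], [-14, 4]]
[[x4, [x5, x2]], x1] = [[16, -14], [-34, -16]]
[[[x4, [x5, x2]], x1], x3] = [[62, 60], [-4, -62]]


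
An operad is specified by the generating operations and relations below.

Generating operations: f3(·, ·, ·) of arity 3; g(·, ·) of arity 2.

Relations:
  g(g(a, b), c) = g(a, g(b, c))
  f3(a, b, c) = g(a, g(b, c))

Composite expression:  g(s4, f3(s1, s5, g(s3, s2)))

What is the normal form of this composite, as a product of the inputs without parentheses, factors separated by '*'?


s4 * s1 * s5 * s3 * s2

Under associativity of g, the answer is the s's in reading order.
g(s3, s2) spells out as s3 * s2
f3(s1, s5, g(s3, s2)) spells out as s1 * s5 * s3 * s2
g(s4, f3(s1, s5, g(s3, s2))) spells out as s4 * s1 * s5 * s3 * s2


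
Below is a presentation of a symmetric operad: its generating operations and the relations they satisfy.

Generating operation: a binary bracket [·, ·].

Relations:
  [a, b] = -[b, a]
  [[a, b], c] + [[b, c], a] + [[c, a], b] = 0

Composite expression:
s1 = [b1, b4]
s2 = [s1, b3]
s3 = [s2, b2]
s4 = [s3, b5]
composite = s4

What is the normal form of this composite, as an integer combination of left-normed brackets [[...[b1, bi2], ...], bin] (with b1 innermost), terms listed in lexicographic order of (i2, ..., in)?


[[[[b1, b4], b3], b2], b5]

Left-normed coefficients sit on the b1-initial expansion words.
Composite bracket: [[[[b1, b4], b3], b2], b5]
Under [a, b] = ab - ba we get 16 signed associative words (2^4 = 16).
Keep just the words that open with b1:
  b1b4b3b2b5 appears with sign +1, giving the term +[[[[b1, b4], b3], b2], b5]


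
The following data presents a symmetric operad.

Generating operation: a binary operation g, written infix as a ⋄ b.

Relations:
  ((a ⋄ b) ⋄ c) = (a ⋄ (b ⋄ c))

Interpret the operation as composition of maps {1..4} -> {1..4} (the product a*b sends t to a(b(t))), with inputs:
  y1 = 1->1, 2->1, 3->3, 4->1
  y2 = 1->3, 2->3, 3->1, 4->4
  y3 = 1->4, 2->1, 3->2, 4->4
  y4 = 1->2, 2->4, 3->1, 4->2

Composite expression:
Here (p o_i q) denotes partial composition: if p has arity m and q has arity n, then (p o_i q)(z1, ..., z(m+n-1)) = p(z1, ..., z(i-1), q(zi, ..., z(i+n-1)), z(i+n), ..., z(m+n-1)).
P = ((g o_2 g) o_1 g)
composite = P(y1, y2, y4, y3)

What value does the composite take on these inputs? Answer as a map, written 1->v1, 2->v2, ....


1->3, 2->3, 3->1, 4->3

(y1 ⋄ y2) = 1->3, 2->3, 3->1, 4->1
(y4 ⋄ y3) = 1->2, 2->2, 3->4, 4->2
((y1 ⋄ y2) ⋄ (y4 ⋄ y3)) = 1->3, 2->3, 3->1, 4->3


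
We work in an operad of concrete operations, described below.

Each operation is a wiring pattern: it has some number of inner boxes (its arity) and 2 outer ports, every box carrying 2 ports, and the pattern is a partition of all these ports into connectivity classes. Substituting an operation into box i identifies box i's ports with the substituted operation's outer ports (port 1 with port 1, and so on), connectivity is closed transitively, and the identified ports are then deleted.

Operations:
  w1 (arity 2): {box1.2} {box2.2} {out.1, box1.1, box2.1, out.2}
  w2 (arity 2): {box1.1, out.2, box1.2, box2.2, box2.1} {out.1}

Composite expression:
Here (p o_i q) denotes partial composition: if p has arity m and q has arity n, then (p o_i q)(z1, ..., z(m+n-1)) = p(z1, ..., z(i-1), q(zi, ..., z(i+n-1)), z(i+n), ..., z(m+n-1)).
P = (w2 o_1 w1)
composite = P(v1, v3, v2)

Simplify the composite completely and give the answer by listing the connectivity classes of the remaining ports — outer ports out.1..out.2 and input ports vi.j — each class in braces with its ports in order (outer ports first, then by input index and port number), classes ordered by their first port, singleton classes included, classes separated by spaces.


After gluing at w2, chains via deleted ports link the v-ports.
the subtree at w1 composes to {out.1, out.2, v1.1, v3.1} {v1.2} {v3.2} on (v1, v3); out.j = own outer ports
the subtree at w2 composes to {out.1} {out.2, v1.1, v2.1, v2.2, v3.1} {v1.2} {v3.2} on (v1, v3, v2); out.j = own outer ports

{out.1} {out.2, v1.1, v2.1, v2.2, v3.1} {v1.2} {v3.2}


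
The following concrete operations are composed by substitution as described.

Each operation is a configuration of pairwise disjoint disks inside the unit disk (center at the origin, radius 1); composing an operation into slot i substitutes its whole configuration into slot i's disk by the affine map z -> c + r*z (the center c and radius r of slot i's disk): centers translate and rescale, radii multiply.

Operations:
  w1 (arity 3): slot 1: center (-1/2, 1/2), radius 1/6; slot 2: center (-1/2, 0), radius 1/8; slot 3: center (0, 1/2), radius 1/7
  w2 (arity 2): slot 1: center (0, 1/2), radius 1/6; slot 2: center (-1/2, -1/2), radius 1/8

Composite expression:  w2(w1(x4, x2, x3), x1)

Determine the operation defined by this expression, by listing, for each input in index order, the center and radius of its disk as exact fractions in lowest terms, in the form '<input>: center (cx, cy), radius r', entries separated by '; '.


x1: center (-1/2, -1/2), radius 1/8; x2: center (-1/12, 1/2), radius 1/48; x3: center (0, 7/12), radius 1/42; x4: center (-1/12, 7/12), radius 1/36

Affine substitution under w2: radii multiply and x-centers shift.
for x4, the 2-step affine chain lands on center (-1/12, 7/12), radius 1/36
for x2, the 2-step affine chain lands on center (-1/12, 1/2), radius 1/48
for x3, the 2-step affine chain lands on center (0, 7/12), radius 1/42
for x1, the 1-step affine chain lands on center (-1/2, -1/2), radius 1/8


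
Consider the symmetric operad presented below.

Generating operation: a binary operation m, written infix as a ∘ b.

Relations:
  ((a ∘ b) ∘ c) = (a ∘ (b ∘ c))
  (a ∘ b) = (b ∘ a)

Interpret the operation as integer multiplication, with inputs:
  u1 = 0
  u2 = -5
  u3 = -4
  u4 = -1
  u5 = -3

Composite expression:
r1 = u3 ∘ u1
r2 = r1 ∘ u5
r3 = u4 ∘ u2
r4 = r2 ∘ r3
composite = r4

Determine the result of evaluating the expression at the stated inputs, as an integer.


0

(u3 ∘ u1) = 0
((u3 ∘ u1) ∘ u5) = 0
(u4 ∘ u2) = 5
(((u3 ∘ u1) ∘ u5) ∘ (u4 ∘ u2)) = 0


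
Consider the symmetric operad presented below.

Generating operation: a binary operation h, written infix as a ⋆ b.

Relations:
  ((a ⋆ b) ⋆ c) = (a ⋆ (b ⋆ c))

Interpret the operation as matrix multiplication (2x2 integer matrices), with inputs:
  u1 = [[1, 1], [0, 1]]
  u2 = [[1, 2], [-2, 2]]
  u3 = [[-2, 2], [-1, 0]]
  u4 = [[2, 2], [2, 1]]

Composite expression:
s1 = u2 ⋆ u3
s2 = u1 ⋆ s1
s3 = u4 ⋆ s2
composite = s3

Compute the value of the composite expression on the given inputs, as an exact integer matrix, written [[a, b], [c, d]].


[[0, -12], [-2, -8]]

(u2 ⋆ u3) = [[-4, 2], [2, -4]]
(u1 ⋆ (u2 ⋆ u3)) = [[-2, -2], [2, -4]]
(u4 ⋆ (u1 ⋆ (u2 ⋆ u3))) = [[0, -12], [-2, -8]]


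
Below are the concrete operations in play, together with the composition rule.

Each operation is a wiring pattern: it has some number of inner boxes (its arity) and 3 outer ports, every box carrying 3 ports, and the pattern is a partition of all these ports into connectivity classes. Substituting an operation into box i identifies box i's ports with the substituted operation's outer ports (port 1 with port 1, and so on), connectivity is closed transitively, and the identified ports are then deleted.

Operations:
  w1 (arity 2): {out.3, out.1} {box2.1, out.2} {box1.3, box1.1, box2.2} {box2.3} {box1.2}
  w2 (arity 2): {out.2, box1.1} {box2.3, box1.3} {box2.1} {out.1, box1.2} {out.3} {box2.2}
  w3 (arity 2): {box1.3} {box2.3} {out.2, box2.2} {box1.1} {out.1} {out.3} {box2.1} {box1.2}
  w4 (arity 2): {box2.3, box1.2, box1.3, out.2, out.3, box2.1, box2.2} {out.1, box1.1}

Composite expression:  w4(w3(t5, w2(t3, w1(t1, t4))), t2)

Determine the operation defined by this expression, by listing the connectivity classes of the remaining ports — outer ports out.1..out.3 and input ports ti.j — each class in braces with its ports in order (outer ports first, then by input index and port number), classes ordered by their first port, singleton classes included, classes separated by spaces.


{out.1} {out.2, out.3, t2.1, t2.2, t2.3, t3.1} {t1.1, t1.3, t4.2} {t1.2} {t3.2} {t3.3} {t4.1} {t4.3} {t5.1} {t5.2} {t5.3}

Substituting into w4 glues patterns; closure does the rest.
after w1, the pattern on (t1, t4) reads {out.1, out.3} {out.2, t4.1} {t1.1, t1.3, t4.2} {t1.2} {t4.3} (out.j = its outer ports)
after w2, the pattern on (t3, t1, t4) reads {out.1, t3.2} {out.2, t3.1} {out.3} {t1.1, t1.3, t4.2} {t1.2} {t3.3} {t4.1} {t4.3} (out.j = its outer ports)
after w3, the pattern on (t5, t3, t1, t4) reads {out.1} {out.2, t3.1} {out.3} {t1.1, t1.3, t4.2} {t1.2} {t3.2} {t3.3} {t4.1} {t4.3} {t5.1} {t5.2} {t5.3} (out.j = its outer ports)
after w4, the pattern on (t5, t3, t1, t4, t2) reads {out.1} {out.2, out.3, t2.1, t2.2, t2.3, t3.1} {t1.1, t1.3, t4.2} {t1.2} {t3.2} {t3.3} {t4.1} {t4.3} {t5.1} {t5.2} {t5.3} (out.j = its outer ports)


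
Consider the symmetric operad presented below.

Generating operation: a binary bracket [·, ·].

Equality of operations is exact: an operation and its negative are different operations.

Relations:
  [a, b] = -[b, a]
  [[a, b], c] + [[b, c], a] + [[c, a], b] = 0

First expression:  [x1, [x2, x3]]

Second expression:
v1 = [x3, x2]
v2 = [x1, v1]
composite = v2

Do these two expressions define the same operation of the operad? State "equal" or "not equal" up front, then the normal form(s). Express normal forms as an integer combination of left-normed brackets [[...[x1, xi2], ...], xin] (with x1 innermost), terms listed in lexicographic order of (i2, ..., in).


not equal: they reduce to [[x1, x2], x3] - [[x1, x3], x2] and -[[x1, x2], x3] + [[x1, x3], x2]

Normal form of the first expression: [[x1, x2], x3] - [[x1, x3], x2]
Normal form of the second expression: -[[x1, x2], x3] + [[x1, x3], x2]
The normal forms differ: not equal.


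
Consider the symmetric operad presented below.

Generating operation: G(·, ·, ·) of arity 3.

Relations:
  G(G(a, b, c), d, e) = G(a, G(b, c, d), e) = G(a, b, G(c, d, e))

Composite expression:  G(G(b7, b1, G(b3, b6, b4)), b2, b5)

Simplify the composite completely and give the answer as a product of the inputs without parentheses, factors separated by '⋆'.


b7 ⋆ b1 ⋆ b3 ⋆ b6 ⋆ b4 ⋆ b2 ⋆ b5

Associativity of G dissolves the nesting; only the b-input order survives.
G(b3, b6, b4) reduces to b3 ⋆ b6 ⋆ b4
G(b7, b1, G(b3, b6, b4)) reduces to b7 ⋆ b1 ⋆ b3 ⋆ b6 ⋆ b4
G(G(b7, b1, G(b3, b6, b4)), b2, b5) reduces to b7 ⋆ b1 ⋆ b3 ⋆ b6 ⋆ b4 ⋆ b2 ⋆ b5


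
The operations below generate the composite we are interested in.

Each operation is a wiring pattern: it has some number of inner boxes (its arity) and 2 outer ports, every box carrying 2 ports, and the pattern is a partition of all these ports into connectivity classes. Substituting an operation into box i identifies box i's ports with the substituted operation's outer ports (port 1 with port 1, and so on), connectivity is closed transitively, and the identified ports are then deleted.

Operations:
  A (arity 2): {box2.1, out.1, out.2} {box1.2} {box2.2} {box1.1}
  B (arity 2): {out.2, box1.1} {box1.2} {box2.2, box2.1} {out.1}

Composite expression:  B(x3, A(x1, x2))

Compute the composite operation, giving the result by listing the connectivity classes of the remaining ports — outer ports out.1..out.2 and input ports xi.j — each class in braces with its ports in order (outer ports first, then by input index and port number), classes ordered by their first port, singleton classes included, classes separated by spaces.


{out.1} {out.2, x3.1} {x1.1} {x1.2} {x2.1} {x2.2} {x3.2}

Two ports join when wires chain via B-identified ports.
composing A on (x1, x2), with out.j its own outer ports: {out.1, out.2, x2.1} {x1.1} {x1.2} {x2.2}
composing B on (x3, x1, x2), with out.j its own outer ports: {out.1} {out.2, x3.1} {x1.1} {x1.2} {x2.1} {x2.2} {x3.2}


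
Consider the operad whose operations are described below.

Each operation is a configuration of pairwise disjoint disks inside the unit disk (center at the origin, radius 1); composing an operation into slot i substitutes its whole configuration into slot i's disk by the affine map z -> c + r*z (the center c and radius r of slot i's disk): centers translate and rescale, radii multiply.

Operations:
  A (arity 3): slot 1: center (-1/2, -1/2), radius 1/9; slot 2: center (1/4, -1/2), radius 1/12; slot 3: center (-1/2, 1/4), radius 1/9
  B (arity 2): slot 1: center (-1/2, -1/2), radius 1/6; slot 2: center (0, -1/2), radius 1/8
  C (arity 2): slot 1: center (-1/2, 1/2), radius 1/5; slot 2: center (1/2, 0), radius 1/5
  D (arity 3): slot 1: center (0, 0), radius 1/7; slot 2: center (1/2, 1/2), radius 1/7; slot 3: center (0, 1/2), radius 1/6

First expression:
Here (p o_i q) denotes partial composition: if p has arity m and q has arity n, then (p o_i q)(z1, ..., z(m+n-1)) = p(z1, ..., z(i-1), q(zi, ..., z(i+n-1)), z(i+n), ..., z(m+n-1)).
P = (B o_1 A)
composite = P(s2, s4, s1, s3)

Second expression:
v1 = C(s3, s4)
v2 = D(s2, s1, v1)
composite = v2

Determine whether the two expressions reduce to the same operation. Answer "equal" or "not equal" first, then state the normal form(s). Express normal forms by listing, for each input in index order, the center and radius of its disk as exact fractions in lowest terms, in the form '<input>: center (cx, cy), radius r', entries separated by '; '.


not equal: they reduce to s1: center (-7/12, -11/24), radius 1/54; s2: center (-7/12, -7/12), radius 1/54; s3: center (0, -1/2), radius 1/8; s4: center (-11/24, -7/12), radius 1/72 and s1: center (1/2, 1/2), radius 1/7; s2: center (0, 0), radius 1/7; s3: center (-1/12, 7/12), radius 1/30; s4: center (1/12, 1/2), radius 1/30

The first expression reduces to s1: center (-7/12, -11/24), radius 1/54; s2: center (-7/12, -7/12), radius 1/54; s3: center (0, -1/2), radius 1/8; s4: center (-11/24, -7/12), radius 1/72
The second expression reduces to s1: center (1/2, 1/2), radius 1/7; s2: center (0, 0), radius 1/7; s3: center (-1/12, 7/12), radius 1/30; s4: center (1/12, 1/2), radius 1/30
Different reductions; not equal.


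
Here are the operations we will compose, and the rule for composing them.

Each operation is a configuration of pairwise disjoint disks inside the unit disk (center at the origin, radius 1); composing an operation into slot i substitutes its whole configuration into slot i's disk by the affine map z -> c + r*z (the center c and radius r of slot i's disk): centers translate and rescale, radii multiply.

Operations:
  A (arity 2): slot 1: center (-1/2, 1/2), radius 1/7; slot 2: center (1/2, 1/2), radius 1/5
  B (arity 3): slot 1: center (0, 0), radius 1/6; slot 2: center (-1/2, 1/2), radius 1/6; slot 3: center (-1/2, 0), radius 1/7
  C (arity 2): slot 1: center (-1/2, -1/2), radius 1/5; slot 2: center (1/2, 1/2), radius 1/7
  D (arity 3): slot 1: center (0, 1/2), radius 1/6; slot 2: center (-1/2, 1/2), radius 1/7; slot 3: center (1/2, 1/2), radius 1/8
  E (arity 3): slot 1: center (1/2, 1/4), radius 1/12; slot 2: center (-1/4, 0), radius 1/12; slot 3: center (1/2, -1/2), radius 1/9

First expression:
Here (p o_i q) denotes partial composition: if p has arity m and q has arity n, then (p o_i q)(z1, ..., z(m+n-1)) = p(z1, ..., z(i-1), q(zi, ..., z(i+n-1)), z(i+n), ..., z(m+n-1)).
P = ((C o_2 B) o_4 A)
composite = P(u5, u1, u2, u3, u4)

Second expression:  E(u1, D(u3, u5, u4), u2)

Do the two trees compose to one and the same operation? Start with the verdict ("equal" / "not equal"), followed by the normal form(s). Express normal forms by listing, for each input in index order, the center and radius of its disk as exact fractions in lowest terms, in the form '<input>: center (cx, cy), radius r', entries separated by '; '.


not equal: they reduce to u1: center (1/2, 1/2), radius 1/42; u2: center (3/7, 4/7), radius 1/42; u3: center (41/98, 25/49), radius 1/343; u4: center (43/98, 25/49), radius 1/245; u5: center (-1/2, -1/2), radius 1/5 and u1: center (1/2, 1/4), radius 1/12; u2: center (1/2, -1/2), radius 1/9; u3: center (-1/4, 1/24), radius 1/72; u4: center (-5/24, 1/24), radius 1/96; u5: center (-7/24, 1/24), radius 1/84


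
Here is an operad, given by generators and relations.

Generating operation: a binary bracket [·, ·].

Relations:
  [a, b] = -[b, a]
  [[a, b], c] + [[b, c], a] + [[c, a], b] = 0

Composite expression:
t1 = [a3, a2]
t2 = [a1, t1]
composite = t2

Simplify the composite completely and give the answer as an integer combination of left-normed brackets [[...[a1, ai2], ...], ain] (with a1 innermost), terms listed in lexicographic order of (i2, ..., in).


-[[a1, a2], a3] + [[a1, a3], a2]

Left-normed coefficients sit on the a1-initial expansion words.
Composite bracket: [a1, [a3, a2]]
Each bracket splits as ab - ba, giving 4 signed words (2^2 = 4).
Words beginning with a1 determine it all:
  a1a2a3 (sign -1) contributes -[[a1, a2], a3]
  a1a3a2 (sign +1) contributes +[[a1, a3], a2]


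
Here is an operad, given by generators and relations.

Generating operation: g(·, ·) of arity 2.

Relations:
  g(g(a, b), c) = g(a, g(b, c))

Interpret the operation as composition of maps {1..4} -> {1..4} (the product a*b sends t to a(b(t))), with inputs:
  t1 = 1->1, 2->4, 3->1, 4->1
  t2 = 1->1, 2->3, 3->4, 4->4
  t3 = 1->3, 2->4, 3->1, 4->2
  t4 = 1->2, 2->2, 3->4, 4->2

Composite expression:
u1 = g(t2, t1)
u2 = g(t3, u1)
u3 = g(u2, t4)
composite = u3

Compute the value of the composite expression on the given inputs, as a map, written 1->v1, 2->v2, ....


1->2, 2->2, 3->3, 4->2

g(t2, t1) = 1->1, 2->4, 3->1, 4->1
g(t3, g(t2, t1)) = 1->3, 2->2, 3->3, 4->3
g(g(t3, g(t2, t1)), t4) = 1->2, 2->2, 3->3, 4->2


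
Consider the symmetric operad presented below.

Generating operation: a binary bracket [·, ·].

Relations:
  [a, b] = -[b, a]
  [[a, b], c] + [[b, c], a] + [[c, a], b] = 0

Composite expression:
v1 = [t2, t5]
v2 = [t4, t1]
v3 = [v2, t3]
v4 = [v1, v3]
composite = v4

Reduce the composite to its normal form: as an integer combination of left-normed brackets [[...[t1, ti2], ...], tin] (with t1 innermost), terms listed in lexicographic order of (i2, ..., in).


[[[[t1, t4], t3], t2], t5] - [[[[t1, t4], t3], t5], t2]

In the tensor algebra, words opening t1 carry the t1-anchored form.
Composite bracket: [[t2, t5], [[t4, t1], t3]]
Under [a, b] = ab - ba we get 16 signed associative words (2^4 = 16).
Only words starting with t1 matter:
  the word t1t4t3t2t5 carries sign +1 and contributes +[[[[t1, t4], t3], t2], t5]
  the word t1t4t3t5t2 carries sign -1 and contributes -[[[[t1, t4], t3], t5], t2]


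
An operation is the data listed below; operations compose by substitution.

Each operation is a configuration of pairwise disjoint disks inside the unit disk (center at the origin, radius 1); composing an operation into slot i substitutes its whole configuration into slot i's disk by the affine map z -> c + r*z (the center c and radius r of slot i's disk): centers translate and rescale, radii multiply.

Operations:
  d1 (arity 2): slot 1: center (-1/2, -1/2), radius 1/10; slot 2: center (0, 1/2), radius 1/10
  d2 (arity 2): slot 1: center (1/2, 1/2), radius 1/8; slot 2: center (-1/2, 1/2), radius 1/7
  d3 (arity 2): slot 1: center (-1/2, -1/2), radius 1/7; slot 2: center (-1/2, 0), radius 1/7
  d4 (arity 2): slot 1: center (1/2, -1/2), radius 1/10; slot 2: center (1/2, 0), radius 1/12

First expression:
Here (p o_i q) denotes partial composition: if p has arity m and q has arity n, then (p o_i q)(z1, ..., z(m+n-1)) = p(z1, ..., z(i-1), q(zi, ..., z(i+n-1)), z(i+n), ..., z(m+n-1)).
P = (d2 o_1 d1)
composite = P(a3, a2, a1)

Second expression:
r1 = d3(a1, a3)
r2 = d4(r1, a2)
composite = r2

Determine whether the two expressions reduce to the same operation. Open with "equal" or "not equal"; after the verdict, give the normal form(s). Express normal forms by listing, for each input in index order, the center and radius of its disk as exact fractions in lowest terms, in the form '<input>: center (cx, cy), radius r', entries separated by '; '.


not equal; first: a1: center (-1/2, 1/2), radius 1/7; a2: center (1/2, 9/16), radius 1/80; a3: center (7/16, 7/16), radius 1/80; second: a1: center (9/20, -11/20), radius 1/70; a2: center (1/2, 0), radius 1/12; a3: center (9/20, -1/2), radius 1/70

The first expression, normalized: a1: center (-1/2, 1/2), radius 1/7; a2: center (1/2, 9/16), radius 1/80; a3: center (7/16, 7/16), radius 1/80
The second expression, normalized: a1: center (9/20, -11/20), radius 1/70; a2: center (1/2, 0), radius 1/12; a3: center (9/20, -1/2), radius 1/70
No match — not equal.


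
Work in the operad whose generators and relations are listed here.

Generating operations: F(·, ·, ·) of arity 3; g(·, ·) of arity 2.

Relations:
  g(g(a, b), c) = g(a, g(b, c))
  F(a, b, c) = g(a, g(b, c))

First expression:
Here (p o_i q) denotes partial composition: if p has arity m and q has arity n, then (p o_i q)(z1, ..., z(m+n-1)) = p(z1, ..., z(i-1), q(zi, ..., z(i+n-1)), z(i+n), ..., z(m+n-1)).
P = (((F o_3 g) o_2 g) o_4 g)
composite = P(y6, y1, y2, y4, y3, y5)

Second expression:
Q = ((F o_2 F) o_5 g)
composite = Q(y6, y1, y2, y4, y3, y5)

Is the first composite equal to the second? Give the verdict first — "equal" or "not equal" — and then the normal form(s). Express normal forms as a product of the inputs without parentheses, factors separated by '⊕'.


The first composite normalizes to y6 ⊕ y1 ⊕ y2 ⊕ y4 ⊕ y3 ⊕ y5
The second composite normalizes to y6 ⊕ y1 ⊕ y2 ⊕ y4 ⊕ y3 ⊕ y5
One common form — equal.

equal: each reduces to y6 ⊕ y1 ⊕ y2 ⊕ y4 ⊕ y3 ⊕ y5


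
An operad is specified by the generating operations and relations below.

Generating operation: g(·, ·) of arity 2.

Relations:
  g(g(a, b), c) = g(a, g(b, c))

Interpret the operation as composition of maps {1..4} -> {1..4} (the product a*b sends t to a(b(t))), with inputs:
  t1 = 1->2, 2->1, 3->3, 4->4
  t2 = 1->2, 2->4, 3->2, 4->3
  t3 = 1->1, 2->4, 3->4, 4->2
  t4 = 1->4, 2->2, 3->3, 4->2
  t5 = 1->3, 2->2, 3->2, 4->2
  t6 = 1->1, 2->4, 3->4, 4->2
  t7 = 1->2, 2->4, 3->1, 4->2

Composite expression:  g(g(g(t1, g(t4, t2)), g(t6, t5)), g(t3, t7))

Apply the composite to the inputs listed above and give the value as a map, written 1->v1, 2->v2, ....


g(t4, t2) = 1->2, 2->2, 3->2, 4->3
g(t1, g(t4, t2)) = 1->1, 2->1, 3->1, 4->3
g(t6, t5) = 1->4, 2->4, 3->4, 4->4
g(g(t1, g(t4, t2)), g(t6, t5)) = 1->3, 2->3, 3->3, 4->3
g(t3, t7) = 1->4, 2->2, 3->1, 4->4
g(g(g(t1, g(t4, t2)), g(t6, t5)), g(t3, t7)) = 1->3, 2->3, 3->3, 4->3

1->3, 2->3, 3->3, 4->3


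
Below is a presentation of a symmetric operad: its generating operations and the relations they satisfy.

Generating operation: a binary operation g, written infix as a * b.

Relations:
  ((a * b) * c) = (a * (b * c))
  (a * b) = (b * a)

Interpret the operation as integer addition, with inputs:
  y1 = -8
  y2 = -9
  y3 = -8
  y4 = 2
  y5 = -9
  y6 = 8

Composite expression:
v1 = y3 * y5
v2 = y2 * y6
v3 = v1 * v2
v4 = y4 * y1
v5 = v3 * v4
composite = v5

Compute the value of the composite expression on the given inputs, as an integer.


-24


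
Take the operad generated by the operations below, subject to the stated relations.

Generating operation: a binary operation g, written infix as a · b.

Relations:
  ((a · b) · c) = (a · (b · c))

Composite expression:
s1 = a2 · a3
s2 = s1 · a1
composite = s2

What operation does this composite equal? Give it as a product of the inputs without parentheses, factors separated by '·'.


a2 · a3 · a1

Every regrouping of g is equal, so read the a-inputs in written order.
(a2 · a3) unparenthesizes to a2 · a3
((a2 · a3) · a1) unparenthesizes to a2 · a3 · a1


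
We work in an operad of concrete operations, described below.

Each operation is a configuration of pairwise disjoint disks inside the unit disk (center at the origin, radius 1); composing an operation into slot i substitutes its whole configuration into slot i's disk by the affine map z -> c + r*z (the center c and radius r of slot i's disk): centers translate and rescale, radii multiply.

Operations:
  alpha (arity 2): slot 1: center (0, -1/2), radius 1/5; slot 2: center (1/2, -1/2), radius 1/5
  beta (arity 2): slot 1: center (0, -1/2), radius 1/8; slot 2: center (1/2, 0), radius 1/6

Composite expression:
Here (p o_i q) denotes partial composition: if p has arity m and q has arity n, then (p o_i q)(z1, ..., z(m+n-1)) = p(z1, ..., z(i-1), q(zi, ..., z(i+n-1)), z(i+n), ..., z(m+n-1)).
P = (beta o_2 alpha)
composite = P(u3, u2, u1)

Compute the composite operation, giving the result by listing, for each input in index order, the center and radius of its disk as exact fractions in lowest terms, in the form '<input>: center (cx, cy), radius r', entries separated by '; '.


Nesting under beta composes maps z -> c + r*z down each u-path.
tracing u3 down its 1-map path: center (0, -1/2), radius 1/8
tracing u2 down its 2-map path: center (1/2, -1/12), radius 1/30
tracing u1 down its 2-map path: center (7/12, -1/12), radius 1/30

u1: center (7/12, -1/12), radius 1/30; u2: center (1/2, -1/12), radius 1/30; u3: center (0, -1/2), radius 1/8


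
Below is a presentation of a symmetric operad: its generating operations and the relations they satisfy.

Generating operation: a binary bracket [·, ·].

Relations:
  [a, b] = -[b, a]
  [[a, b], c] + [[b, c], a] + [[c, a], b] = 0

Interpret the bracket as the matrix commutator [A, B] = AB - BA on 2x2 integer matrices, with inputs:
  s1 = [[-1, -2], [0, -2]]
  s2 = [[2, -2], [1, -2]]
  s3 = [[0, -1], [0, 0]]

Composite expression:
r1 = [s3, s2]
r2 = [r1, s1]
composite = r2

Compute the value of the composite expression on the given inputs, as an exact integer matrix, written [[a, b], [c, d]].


[[0, 0], [0, 0]]


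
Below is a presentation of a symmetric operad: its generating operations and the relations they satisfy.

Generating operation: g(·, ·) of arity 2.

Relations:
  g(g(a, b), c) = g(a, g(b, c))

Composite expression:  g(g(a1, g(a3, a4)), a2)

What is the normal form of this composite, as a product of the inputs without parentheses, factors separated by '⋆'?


All parenthesizations of g agree; list the a-inputs left to right.
g(a3, a4) unparenthesizes to a3 ⋆ a4
g(a1, g(a3, a4)) unparenthesizes to a1 ⋆ a3 ⋆ a4
g(g(a1, g(a3, a4)), a2) unparenthesizes to a1 ⋆ a3 ⋆ a4 ⋆ a2

a1 ⋆ a3 ⋆ a4 ⋆ a2


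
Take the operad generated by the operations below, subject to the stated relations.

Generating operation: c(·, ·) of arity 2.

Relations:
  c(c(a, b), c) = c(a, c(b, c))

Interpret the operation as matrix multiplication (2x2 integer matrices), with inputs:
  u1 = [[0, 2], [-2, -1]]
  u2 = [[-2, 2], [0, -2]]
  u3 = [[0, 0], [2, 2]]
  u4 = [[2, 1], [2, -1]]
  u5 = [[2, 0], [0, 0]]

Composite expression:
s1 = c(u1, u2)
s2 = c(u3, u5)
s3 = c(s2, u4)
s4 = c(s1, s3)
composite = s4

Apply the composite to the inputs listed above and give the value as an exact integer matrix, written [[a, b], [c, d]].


c(u1, u2) = [[0, -4], [4, -2]]
c(u3, u5) = [[0, 0], [4, 0]]
c(c(u3, u5), u4) = [[0, 0], [8, 4]]
c(c(u1, u2), c(c(u3, u5), u4)) = [[-32, -16], [-16, -8]]

[[-32, -16], [-16, -8]]


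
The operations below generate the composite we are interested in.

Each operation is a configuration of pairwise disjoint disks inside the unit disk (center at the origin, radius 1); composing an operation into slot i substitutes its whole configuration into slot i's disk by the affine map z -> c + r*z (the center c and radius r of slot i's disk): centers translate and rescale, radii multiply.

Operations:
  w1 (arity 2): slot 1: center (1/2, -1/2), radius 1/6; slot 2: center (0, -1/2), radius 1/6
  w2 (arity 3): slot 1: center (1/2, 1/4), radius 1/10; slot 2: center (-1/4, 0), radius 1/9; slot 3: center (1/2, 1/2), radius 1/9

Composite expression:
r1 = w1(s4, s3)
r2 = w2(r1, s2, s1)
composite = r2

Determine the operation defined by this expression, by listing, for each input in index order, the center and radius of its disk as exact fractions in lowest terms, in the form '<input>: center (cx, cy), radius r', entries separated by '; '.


Affine substitution under w2: radii multiply and s-centers shift.
tracing s4 down its 2-map path: center (11/20, 1/5), radius 1/60
tracing s3 down its 2-map path: center (1/2, 1/5), radius 1/60
tracing s2 down its 1-map path: center (-1/4, 0), radius 1/9
tracing s1 down its 1-map path: center (1/2, 1/2), radius 1/9

s1: center (1/2, 1/2), radius 1/9; s2: center (-1/4, 0), radius 1/9; s3: center (1/2, 1/5), radius 1/60; s4: center (11/20, 1/5), radius 1/60


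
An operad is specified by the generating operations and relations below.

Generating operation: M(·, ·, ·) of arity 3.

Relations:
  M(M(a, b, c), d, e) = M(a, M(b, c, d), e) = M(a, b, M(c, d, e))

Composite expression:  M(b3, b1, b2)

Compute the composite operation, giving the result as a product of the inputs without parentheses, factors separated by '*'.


b3 * b1 * b2


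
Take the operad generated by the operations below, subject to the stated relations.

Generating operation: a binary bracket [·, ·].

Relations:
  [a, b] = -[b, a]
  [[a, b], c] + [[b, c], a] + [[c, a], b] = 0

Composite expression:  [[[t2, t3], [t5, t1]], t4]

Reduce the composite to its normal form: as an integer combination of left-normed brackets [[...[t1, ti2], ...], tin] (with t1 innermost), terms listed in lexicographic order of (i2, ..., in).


Expand each bracket as ab - ba; the t1-initial words give the coefficients.
Composite bracket: [[[t2, t3], [t5, t1]], t4]
Full expansion: 16 signed words from ab - ba (2^4 = 16).
Coefficients come from the t1-initial words:
  t1t5t2t3t4 (sign +1) contributes +[[[[t1, t5], t2], t3], t4]
  t1t5t3t2t4 (sign -1) contributes -[[[[t1, t5], t3], t2], t4]

[[[[t1, t5], t2], t3], t4] - [[[[t1, t5], t3], t2], t4]


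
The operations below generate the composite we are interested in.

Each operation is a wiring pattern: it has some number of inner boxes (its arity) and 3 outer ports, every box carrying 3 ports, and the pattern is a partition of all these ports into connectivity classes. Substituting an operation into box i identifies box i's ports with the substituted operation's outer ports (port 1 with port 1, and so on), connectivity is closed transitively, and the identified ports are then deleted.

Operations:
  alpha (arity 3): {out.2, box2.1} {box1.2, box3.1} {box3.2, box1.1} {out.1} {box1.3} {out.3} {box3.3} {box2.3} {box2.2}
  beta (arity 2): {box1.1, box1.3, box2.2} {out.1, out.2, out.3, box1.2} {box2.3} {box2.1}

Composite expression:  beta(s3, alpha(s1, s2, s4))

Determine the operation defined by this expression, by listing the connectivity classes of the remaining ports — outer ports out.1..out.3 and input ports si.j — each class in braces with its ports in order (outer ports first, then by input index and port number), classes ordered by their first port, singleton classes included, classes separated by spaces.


{out.1, out.2, out.3, s3.2} {s1.1, s4.2} {s1.2, s4.1} {s1.3} {s2.1, s3.1, s3.3} {s2.2} {s2.3} {s4.3}

Connectivity passes through glued beta-boundaries; trace each wire chain.
composing alpha on (s1, s2, s4), with out.j its own outer ports: {out.1} {out.2, s2.1} {out.3} {s1.1, s4.2} {s1.2, s4.1} {s1.3} {s2.2} {s2.3} {s4.3}
composing beta on (s3, s1, s2, s4), with out.j its own outer ports: {out.1, out.2, out.3, s3.2} {s1.1, s4.2} {s1.2, s4.1} {s1.3} {s2.1, s3.1, s3.3} {s2.2} {s2.3} {s4.3}


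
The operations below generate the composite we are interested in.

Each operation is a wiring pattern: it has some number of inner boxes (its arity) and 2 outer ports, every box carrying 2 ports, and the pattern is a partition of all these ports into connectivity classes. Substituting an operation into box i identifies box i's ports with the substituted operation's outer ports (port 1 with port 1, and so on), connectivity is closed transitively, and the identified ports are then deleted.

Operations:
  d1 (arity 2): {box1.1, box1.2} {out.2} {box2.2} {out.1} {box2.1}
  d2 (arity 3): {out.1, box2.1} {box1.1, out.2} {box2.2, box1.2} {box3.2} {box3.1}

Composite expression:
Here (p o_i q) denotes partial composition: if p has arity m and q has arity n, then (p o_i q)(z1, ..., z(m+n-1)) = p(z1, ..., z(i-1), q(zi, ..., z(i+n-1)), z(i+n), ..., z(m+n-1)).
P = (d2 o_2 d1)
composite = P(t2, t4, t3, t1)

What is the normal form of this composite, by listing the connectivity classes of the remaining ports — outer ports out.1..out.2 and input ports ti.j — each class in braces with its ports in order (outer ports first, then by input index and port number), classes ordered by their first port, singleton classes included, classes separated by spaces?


Reachability decides: close wires over d2-identified ports.
stage d1: inputs (t4, t3), connectivity {out.1} {out.2} {t3.1} {t3.2} {t4.1, t4.2}, out.j its boundary
stage d2: inputs (t2, t4, t3, t1), connectivity {out.1} {out.2, t2.1} {t1.1} {t1.2} {t2.2} {t3.1} {t3.2} {t4.1, t4.2}, out.j its boundary

{out.1} {out.2, t2.1} {t1.1} {t1.2} {t2.2} {t3.1} {t3.2} {t4.1, t4.2}
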